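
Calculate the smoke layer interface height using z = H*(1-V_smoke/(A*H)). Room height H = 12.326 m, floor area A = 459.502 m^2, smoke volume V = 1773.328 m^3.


V/(A*H) = 0.31310
1 - 0.31310 = 0.68690
z = 12.326 * 0.68690 = 8.4668 m

8.4668 m


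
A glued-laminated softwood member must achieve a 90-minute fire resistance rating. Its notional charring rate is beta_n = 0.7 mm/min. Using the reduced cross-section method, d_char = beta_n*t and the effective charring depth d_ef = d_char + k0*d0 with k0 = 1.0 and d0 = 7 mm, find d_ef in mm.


d_char = 0.7 * 90 = 63 mm
d_ef = 63 + 1.0*7 = 70 mm

70 mm


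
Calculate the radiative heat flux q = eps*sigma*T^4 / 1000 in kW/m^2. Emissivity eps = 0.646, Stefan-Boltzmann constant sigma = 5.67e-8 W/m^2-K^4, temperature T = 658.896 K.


T^4 = 1.8848e+11
q = 0.646 * 5.67e-8 * 1.8848e+11 / 1000 = 6.9037 kW/m^2

6.9037 kW/m^2


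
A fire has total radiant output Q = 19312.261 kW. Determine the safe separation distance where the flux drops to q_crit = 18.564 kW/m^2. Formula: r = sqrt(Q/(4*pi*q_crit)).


4*pi*q_crit = 233.28
Q/(4*pi*q_crit) = 82.785
r = sqrt(82.785) = 9.0986 m

9.0986 m


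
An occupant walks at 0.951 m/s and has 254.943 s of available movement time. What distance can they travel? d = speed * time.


d = 0.951 * 254.943 = 242.45 m

242.45 m


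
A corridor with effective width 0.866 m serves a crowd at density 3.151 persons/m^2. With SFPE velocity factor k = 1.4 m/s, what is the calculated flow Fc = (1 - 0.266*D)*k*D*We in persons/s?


1 - 0.266*D = 1 - 0.266*3.151 = 0.16183
Fs = 0.16183 * 1.4 * 3.151 = 0.71391 persons/(s*m)
Fc = 0.71391 * 0.866 = 0.61825 persons/s

0.61825 persons/s


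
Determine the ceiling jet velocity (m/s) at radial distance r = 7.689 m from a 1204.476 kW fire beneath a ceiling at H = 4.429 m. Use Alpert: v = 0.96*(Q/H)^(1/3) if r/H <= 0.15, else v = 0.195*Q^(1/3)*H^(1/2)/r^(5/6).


r/H = 7.689 / 4.429 = 1.7361
r/H > 0.15, so v = 0.195*Q^(1/3)*H^(1/2)/r^(5/6)
Q^(1/3) = 10.640
H^(1/2) = 2.1045
r^(5/6) = 5.4730
v = 0.195 * 10.640 * 2.1045 / 5.4730 = 0.79780 m/s

0.79780 m/s


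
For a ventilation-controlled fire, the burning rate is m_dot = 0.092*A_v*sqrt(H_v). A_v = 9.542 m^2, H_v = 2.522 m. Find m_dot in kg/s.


sqrt(H_v) = 1.5881
m_dot = 0.092 * 9.542 * 1.5881 = 1.3941 kg/s

1.3941 kg/s


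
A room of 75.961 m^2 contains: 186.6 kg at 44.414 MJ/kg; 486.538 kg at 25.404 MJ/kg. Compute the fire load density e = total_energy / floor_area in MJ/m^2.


Total energy = 186.6*44.414 + 486.538*25.404
= 8287.652 + 12360.01
= 20647.66 MJ
e = 20647.66 / 75.961 = 271.82 MJ/m^2

271.82 MJ/m^2


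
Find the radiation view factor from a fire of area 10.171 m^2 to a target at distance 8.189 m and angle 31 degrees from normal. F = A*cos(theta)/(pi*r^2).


cos(31 deg) = 0.85717
pi*r^2 = 210.67
F = 10.171 * 0.85717 / 210.67 = 0.041383

0.041383


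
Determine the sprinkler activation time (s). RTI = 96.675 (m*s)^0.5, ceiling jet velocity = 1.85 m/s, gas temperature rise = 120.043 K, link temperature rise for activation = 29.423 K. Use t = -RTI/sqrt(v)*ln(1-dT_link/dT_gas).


dT_link/dT_gas = 0.24510
ln(1 - 0.24510) = -0.28118
t = -96.675 / sqrt(1.85) * -0.28118 = 19.985 s

19.985 s


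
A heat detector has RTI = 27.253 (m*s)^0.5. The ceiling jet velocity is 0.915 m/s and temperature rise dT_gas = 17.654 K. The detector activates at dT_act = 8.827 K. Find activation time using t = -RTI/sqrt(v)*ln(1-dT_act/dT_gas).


dT_act/dT_gas = 0.5
ln(1 - 0.5) = -0.69315
t = -27.253 / sqrt(0.915) * -0.69315 = 19.748 s

19.748 s


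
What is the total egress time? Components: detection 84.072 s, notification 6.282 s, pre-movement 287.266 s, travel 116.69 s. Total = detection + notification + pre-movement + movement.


Total = 84.072 + 6.282 + 287.266 + 116.69 = 494.31 s

494.31 s


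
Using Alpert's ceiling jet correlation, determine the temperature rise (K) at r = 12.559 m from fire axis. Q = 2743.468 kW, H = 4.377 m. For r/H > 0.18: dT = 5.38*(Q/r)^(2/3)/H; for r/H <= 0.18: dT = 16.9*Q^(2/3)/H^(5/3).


r/H = 12.559 / 4.377 = 2.8693
r/H > 0.18, so dT = 5.38*(Q/r)^(2/3)/H
Q/r = 218.45
(Q/r)^(2/3) = 36.271
dT = 5.38 * 36.271 / 4.377 = 44.583 K

44.583 K


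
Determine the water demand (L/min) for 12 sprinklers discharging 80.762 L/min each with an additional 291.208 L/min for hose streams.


Sprinkler demand = 12 * 80.762 = 969.144 L/min
Total = 969.144 + 291.208 = 1260.352 L/min

1260.352 L/min


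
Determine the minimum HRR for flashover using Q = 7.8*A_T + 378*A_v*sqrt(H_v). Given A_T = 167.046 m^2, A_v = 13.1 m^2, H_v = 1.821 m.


7.8*A_T = 1303.0
sqrt(H_v) = 1.3494
378*A_v*sqrt(H_v) = 6682.2
Q = 1303.0 + 6682.2 = 7985.1 kW

7985.1 kW


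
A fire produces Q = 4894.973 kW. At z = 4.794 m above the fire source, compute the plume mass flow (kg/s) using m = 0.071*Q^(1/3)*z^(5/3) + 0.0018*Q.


Q^(1/3) = 16.979
z^(5/3) = 13.630
First term = 0.071 * 16.979 * 13.630 = 16.431
Second term = 0.0018 * 4894.973 = 8.8110
m = 25.242 kg/s

25.242 kg/s


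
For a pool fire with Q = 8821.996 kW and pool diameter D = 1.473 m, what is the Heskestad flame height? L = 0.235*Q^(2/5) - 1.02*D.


Q^(2/5) = 37.864
0.235 * Q^(2/5) = 8.8980
1.02 * D = 1.5025
L = 7.3956 m

7.3956 m


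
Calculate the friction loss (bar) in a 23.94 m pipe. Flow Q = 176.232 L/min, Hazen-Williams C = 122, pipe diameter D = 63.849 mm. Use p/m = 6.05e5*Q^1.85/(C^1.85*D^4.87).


Q^1.85 = 14297
C^1.85 = 7240.5
D^4.87 = 6.1816e+08
p/m = 0.0019326 bar/m
p_total = 0.0019326 * 23.94 = 0.046267 bar

0.046267 bar


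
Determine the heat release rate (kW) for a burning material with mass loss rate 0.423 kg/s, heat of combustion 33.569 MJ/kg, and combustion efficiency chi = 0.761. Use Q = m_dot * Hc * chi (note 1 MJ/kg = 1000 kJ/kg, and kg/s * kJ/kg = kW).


Hc = 33.569 MJ/kg = 33.569 * 1000 kJ/kg = 33569 kJ/kg
Q = 0.423 kg/s * 33569 kJ/kg * 0.761 = 10806 kW

10806 kW


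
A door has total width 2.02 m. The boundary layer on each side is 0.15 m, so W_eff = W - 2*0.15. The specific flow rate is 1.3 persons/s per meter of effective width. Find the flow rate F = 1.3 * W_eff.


W_eff = 2.02 - 0.30 = 1.72 m
F = 1.3 * 1.72 = 2.236 persons/s

2.236 persons/s


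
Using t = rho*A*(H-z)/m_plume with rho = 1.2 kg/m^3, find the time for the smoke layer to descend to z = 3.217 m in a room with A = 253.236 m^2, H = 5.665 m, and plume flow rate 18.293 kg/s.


H - z = 2.448 m
t = 1.2 * 253.236 * 2.448 / 18.293 = 40.666 s

40.666 s


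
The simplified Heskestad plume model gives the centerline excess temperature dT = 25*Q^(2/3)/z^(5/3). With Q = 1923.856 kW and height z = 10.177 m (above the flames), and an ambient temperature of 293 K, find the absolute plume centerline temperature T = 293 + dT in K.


Q^(2/3) = 154.69
z^(5/3) = 47.793
dT = 25 * 154.69 / 47.793 = 80.914 K
T = 293 + 80.914 = 373.91 K

373.91 K


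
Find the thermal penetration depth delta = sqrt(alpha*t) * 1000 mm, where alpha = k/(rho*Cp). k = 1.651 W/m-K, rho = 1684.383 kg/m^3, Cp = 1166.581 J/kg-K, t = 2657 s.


alpha = 1.651 / (1684.383 * 1166.581) = 8.4022e-07 m^2/s
alpha * t = 0.0022325
delta = sqrt(0.0022325) * 1000 = 47.249 mm

47.249 mm


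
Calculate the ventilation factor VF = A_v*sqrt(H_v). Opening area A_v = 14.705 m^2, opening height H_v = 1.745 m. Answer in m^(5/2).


sqrt(H_v) = 1.3210
VF = 14.705 * 1.3210 = 19.425 m^(5/2)

19.425 m^(5/2)


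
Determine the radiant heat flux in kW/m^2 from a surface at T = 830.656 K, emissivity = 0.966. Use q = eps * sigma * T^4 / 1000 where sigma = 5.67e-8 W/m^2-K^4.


T^4 = 4.7609e+11
q = 0.966 * 5.67e-8 * 4.7609e+11 / 1000 = 26.076 kW/m^2

26.076 kW/m^2


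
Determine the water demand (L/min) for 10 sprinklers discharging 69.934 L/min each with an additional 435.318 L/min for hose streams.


Sprinkler demand = 10 * 69.934 = 699.34 L/min
Total = 699.34 + 435.318 = 1134.658 L/min

1134.658 L/min


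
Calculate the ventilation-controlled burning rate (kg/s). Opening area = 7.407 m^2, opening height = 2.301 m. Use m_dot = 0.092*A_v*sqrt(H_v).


sqrt(H_v) = 1.5169
m_dot = 0.092 * 7.407 * 1.5169 = 1.0337 kg/s

1.0337 kg/s


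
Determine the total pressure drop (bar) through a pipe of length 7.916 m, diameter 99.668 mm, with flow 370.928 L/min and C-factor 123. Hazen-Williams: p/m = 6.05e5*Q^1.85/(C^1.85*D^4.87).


Q^1.85 = 56648
C^1.85 = 7350.6
D^4.87 = 5.4071e+09
p/m = 0.00086228 bar/m
p_total = 0.00086228 * 7.916 = 0.0068258 bar

0.0068258 bar


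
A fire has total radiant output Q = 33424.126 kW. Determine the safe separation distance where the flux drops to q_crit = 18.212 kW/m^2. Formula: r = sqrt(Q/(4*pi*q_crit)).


4*pi*q_crit = 228.86
Q/(4*pi*q_crit) = 146.05
r = sqrt(146.05) = 12.085 m

12.085 m


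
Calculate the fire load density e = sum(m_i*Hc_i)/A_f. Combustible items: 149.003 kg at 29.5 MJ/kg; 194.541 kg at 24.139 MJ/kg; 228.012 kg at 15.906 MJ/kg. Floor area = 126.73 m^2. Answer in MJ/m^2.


Total energy = 149.003*29.5 + 194.541*24.139 + 228.012*15.906
= 4395.588 + 4696.025 + 3626.759
= 12718.37 MJ
e = 12718.37 / 126.73 = 100.36 MJ/m^2

100.36 MJ/m^2


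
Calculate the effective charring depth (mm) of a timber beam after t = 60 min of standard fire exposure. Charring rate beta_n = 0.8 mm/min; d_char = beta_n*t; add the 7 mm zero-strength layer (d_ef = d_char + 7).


d_char = 0.8 * 60 = 48 mm
d_ef = 48 + 1.0*7 = 55 mm

55 mm


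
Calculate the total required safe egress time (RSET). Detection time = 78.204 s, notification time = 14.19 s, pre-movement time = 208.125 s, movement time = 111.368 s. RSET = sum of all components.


Total = 78.204 + 14.19 + 208.125 + 111.368 = 411.887 s

411.887 s


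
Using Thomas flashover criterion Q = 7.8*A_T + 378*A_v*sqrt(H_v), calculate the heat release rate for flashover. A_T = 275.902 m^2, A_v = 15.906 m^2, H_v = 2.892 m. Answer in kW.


7.8*A_T = 2152.0
sqrt(H_v) = 1.7006
378*A_v*sqrt(H_v) = 10225
Q = 2152.0 + 10225 = 12377 kW

12377 kW


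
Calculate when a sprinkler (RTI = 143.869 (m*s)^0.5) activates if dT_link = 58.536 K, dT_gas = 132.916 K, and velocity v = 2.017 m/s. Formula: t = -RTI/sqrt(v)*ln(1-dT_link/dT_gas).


dT_link/dT_gas = 0.44040
ln(1 - 0.44040) = -0.58053
t = -143.869 / sqrt(2.017) * -0.58053 = 58.808 s

58.808 s


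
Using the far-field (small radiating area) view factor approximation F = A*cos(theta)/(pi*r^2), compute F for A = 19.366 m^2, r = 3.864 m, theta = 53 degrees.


cos(53 deg) = 0.60182
pi*r^2 = 46.906
F = 19.366 * 0.60182 / 46.906 = 0.24847

0.24847


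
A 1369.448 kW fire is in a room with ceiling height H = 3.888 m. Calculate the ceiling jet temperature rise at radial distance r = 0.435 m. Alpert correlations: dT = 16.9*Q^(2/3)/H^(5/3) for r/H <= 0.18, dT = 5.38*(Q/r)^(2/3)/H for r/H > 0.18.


r/H = 0.435 / 3.888 = 0.11188
r/H <= 0.18, so dT = 16.9*Q^(2/3)/H^(5/3)
Q^(2/3) = 123.32
H^(5/3) = 9.6134
dT = 16.9 * 123.32 / 9.6134 = 216.79 K

216.79 K


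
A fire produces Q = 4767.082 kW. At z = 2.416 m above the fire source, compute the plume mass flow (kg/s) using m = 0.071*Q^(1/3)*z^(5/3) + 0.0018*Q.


Q^(1/3) = 16.830
z^(5/3) = 4.3501
First term = 0.071 * 16.830 * 4.3501 = 5.1980
Second term = 0.0018 * 4767.082 = 8.5807
m = 13.779 kg/s

13.779 kg/s


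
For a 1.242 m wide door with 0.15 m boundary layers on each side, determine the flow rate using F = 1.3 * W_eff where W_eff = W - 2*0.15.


W_eff = 1.242 - 0.30 = 0.942 m
F = 1.3 * 0.942 = 1.2246 persons/s

1.2246 persons/s


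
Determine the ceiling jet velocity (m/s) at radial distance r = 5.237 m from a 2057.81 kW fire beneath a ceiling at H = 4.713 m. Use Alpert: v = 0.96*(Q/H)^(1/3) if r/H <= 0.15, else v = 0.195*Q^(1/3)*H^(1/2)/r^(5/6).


r/H = 5.237 / 4.713 = 1.1112
r/H > 0.15, so v = 0.195*Q^(1/3)*H^(1/2)/r^(5/6)
Q^(1/3) = 12.719
H^(1/2) = 2.1709
r^(5/6) = 3.9741
v = 0.195 * 12.719 * 2.1709 / 3.9741 = 1.3549 m/s

1.3549 m/s


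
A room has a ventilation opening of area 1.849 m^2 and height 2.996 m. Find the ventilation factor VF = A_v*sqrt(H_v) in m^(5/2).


sqrt(H_v) = 1.7309
VF = 1.849 * 1.7309 = 3.2004 m^(5/2)

3.2004 m^(5/2)


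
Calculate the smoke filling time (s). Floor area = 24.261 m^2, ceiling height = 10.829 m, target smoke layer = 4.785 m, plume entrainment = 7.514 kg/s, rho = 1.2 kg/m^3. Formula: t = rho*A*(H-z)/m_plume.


H - z = 6.044 m
t = 1.2 * 24.261 * 6.044 / 7.514 = 23.418 s

23.418 s


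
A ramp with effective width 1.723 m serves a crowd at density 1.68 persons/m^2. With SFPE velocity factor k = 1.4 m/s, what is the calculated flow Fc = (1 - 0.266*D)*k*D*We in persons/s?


1 - 0.266*D = 1 - 0.266*1.68 = 0.55312
Fs = 0.55312 * 1.4 * 1.68 = 1.3009 persons/(s*m)
Fc = 1.3009 * 1.723 = 2.2415 persons/s

2.2415 persons/s


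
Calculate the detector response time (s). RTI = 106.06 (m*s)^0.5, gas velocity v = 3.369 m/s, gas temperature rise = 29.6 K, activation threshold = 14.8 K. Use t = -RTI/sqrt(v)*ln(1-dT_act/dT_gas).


dT_act/dT_gas = 0.5
ln(1 - 0.5) = -0.69315
t = -106.06 / sqrt(3.369) * -0.69315 = 40.052 s

40.052 s


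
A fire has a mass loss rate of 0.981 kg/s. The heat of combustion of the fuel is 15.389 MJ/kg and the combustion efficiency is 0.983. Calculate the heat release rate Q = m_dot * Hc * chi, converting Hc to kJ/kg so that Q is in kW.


Hc = 15.389 MJ/kg = 15.389 * 1000 kJ/kg = 15389 kJ/kg
Q = 0.981 kg/s * 15389 kJ/kg * 0.983 = 14840 kW

14840 kW


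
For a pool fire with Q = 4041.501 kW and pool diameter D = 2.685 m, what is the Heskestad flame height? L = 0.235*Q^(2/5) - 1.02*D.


Q^(2/5) = 27.709
0.235 * Q^(2/5) = 6.5116
1.02 * D = 2.7387
L = 3.7729 m

3.7729 m


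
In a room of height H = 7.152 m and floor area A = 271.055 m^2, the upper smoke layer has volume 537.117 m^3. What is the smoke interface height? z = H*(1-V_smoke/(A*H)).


V/(A*H) = 0.27707
1 - 0.27707 = 0.72293
z = 7.152 * 0.72293 = 5.1704 m

5.1704 m


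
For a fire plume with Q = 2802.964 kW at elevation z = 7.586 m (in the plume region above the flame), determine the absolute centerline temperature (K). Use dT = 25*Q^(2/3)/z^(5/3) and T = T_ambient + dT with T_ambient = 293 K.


Q^(2/3) = 198.80
z^(5/3) = 29.288
dT = 25 * 198.80 / 29.288 = 169.69 K
T = 293 + 169.69 = 462.69 K

462.69 K


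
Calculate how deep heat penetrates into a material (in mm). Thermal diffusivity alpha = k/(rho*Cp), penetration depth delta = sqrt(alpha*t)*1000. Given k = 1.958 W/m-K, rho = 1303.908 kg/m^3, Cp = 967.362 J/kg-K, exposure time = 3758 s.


alpha = 1.958 / (1303.908 * 967.362) = 1.5523e-06 m^2/s
alpha * t = 0.0058336
delta = sqrt(0.0058336) * 1000 = 76.378 mm

76.378 mm


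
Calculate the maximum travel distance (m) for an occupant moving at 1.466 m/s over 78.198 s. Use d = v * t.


d = 1.466 * 78.198 = 114.64 m

114.64 m


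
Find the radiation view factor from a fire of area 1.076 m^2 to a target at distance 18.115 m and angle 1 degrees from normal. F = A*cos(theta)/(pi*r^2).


cos(1 deg) = 0.99985
pi*r^2 = 1030.9
F = 1.076 * 0.99985 / 1030.9 = 0.0010436

0.0010436


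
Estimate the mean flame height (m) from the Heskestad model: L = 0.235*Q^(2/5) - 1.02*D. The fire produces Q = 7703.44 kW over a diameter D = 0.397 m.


Q^(2/5) = 35.865
0.235 * Q^(2/5) = 8.4283
1.02 * D = 0.40494
L = 8.0234 m

8.0234 m


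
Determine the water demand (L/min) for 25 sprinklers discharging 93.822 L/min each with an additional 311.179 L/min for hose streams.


Sprinkler demand = 25 * 93.822 = 2345.55 L/min
Total = 2345.55 + 311.179 = 2656.729 L/min

2656.729 L/min


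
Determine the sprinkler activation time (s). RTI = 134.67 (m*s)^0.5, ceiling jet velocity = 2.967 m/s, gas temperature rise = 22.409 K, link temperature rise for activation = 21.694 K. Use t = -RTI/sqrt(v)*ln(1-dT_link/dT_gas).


dT_link/dT_gas = 0.96809
ln(1 - 0.96809) = -3.4449
t = -134.67 / sqrt(2.967) * -3.4449 = 269.34 s

269.34 s


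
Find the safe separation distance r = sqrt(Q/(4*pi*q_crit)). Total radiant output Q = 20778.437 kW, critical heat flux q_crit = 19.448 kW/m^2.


4*pi*q_crit = 244.39
Q/(4*pi*q_crit) = 85.021
r = sqrt(85.021) = 9.2207 m

9.2207 m


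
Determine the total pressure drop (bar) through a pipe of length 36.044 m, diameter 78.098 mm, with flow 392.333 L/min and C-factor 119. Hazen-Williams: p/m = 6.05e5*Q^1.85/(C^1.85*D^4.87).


Q^1.85 = 62844
C^1.85 = 6914.5
D^4.87 = 1.6488e+09
p/m = 0.0033350 bar/m
p_total = 0.0033350 * 36.044 = 0.12021 bar

0.12021 bar


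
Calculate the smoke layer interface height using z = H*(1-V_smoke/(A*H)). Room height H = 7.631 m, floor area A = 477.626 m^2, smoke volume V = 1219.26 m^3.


V/(A*H) = 0.33452
1 - 0.33452 = 0.66548
z = 7.631 * 0.66548 = 5.0782 m

5.0782 m


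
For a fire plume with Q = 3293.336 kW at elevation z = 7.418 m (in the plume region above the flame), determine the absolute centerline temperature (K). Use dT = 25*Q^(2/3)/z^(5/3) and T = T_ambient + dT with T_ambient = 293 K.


Q^(2/3) = 221.36
z^(5/3) = 28.215
dT = 25 * 221.36 / 28.215 = 196.13 K
T = 293 + 196.13 = 489.13 K

489.13 K


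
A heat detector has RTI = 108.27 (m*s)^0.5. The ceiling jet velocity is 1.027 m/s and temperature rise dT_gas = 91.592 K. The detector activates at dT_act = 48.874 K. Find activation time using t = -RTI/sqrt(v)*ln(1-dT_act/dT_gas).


dT_act/dT_gas = 0.53361
ln(1 - 0.53361) = -0.76272
t = -108.27 / sqrt(1.027) * -0.76272 = 81.487 s

81.487 s


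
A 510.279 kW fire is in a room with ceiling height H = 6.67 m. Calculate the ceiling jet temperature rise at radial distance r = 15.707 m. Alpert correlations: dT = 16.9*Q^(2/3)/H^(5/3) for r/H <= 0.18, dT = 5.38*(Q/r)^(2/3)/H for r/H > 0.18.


r/H = 15.707 / 6.67 = 2.3549
r/H > 0.18, so dT = 5.38*(Q/r)^(2/3)/H
Q/r = 32.487
(Q/r)^(2/3) = 10.181
dT = 5.38 * 10.181 / 6.67 = 8.2123 K

8.2123 K


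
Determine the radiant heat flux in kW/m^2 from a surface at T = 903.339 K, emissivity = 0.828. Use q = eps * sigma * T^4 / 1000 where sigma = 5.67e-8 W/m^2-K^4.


T^4 = 6.6589e+11
q = 0.828 * 5.67e-8 * 6.6589e+11 / 1000 = 31.262 kW/m^2

31.262 kW/m^2


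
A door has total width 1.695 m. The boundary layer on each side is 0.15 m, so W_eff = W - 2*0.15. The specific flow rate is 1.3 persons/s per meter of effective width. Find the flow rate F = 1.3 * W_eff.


W_eff = 1.695 - 0.30 = 1.395 m
F = 1.3 * 1.395 = 1.8135 persons/s

1.8135 persons/s


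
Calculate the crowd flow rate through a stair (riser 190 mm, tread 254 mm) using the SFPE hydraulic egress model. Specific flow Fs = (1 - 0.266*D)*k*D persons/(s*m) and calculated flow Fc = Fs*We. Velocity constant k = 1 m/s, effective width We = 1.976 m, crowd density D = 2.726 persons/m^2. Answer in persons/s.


1 - 0.266*D = 1 - 0.266*2.726 = 0.27488
Fs = 0.27488 * 1 * 2.726 = 0.74933 persons/(s*m)
Fc = 0.74933 * 1.976 = 1.4807 persons/s

1.4807 persons/s


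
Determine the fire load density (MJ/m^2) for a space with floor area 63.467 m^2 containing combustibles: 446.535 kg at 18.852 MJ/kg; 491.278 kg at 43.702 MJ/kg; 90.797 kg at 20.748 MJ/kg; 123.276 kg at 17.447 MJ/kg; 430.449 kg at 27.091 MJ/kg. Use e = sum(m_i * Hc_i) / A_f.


Total energy = 446.535*18.852 + 491.278*43.702 + 90.797*20.748 + 123.276*17.447 + 430.449*27.091
= 8418.078 + 21469.83 + 1883.856 + 2150.796 + 11661.29
= 45583.86 MJ
e = 45583.86 / 63.467 = 718.23 MJ/m^2

718.23 MJ/m^2


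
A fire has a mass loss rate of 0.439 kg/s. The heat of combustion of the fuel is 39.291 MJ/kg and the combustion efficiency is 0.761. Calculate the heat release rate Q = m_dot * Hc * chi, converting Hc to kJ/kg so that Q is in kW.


Hc = 39.291 MJ/kg = 39.291 * 1000 kJ/kg = 39291 kJ/kg
Q = 0.439 kg/s * 39291 kJ/kg * 0.761 = 13126 kW

13126 kW


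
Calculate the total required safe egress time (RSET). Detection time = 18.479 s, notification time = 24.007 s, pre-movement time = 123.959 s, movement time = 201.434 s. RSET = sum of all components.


Total = 18.479 + 24.007 + 123.959 + 201.434 = 367.879 s

367.879 s


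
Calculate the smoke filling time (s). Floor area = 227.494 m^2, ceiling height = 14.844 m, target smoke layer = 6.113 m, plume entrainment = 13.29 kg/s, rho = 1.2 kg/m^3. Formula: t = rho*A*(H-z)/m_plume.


H - z = 8.731 m
t = 1.2 * 227.494 * 8.731 / 13.29 = 179.35 s

179.35 s


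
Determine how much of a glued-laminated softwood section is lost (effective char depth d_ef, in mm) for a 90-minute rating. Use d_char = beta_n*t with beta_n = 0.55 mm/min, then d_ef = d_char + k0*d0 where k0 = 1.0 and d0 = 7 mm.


d_char = 0.55 * 90 = 49.5 mm
d_ef = 49.5 + 1.0*7 = 56.5 mm

56.5 mm


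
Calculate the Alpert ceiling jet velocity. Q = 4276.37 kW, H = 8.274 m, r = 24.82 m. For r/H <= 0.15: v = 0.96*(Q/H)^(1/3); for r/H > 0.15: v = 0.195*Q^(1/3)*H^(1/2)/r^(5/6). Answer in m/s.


r/H = 24.82 / 8.274 = 2.9998
r/H > 0.15, so v = 0.195*Q^(1/3)*H^(1/2)/r^(5/6)
Q^(1/3) = 16.231
H^(1/2) = 2.8765
r^(5/6) = 14.532
v = 0.195 * 16.231 * 2.8765 / 14.532 = 0.62649 m/s

0.62649 m/s


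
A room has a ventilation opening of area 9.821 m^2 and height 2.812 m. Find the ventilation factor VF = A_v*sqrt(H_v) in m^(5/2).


sqrt(H_v) = 1.6769
VF = 9.821 * 1.6769 = 16.469 m^(5/2)

16.469 m^(5/2)


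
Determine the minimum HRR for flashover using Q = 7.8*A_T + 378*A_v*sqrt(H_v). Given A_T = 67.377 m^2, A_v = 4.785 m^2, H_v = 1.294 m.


7.8*A_T = 525.54
sqrt(H_v) = 1.1375
378*A_v*sqrt(H_v) = 2057.5
Q = 525.54 + 2057.5 = 2583.0 kW

2583.0 kW


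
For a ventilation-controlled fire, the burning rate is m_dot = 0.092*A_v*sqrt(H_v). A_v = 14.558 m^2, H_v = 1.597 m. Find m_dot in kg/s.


sqrt(H_v) = 1.2637
m_dot = 0.092 * 14.558 * 1.2637 = 1.6926 kg/s

1.6926 kg/s


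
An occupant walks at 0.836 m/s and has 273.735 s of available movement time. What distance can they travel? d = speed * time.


d = 0.836 * 273.735 = 228.84 m

228.84 m


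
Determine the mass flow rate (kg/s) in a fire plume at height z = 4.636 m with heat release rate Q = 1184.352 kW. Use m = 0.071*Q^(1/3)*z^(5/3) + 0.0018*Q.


Q^(1/3) = 10.580
z^(5/3) = 12.890
First term = 0.071 * 10.580 * 12.890 = 9.6826
Second term = 0.0018 * 1184.352 = 2.1318
m = 11.814 kg/s

11.814 kg/s


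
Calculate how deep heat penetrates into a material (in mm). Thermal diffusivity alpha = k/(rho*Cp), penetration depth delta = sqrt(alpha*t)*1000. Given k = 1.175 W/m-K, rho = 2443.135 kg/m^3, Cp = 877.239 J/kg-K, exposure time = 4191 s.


alpha = 1.175 / (2443.135 * 877.239) = 5.4824e-07 m^2/s
alpha * t = 0.0022977
delta = sqrt(0.0022977) * 1000 = 47.934 mm

47.934 mm


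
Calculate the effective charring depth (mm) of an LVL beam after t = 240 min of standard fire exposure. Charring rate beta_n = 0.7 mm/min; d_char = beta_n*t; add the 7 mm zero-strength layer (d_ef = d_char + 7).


d_char = 0.7 * 240 = 168 mm
d_ef = 168 + 1.0*7 = 175 mm

175 mm


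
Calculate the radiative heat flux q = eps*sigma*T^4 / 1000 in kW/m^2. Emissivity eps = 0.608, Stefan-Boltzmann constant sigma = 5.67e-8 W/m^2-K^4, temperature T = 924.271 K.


T^4 = 7.2979e+11
q = 0.608 * 5.67e-8 * 7.2979e+11 / 1000 = 25.158 kW/m^2

25.158 kW/m^2


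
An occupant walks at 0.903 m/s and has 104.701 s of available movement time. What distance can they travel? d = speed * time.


d = 0.903 * 104.701 = 94.545 m

94.545 m


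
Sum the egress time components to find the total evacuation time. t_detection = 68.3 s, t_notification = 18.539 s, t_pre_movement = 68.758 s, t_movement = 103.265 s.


Total = 68.3 + 18.539 + 68.758 + 103.265 = 258.862 s

258.862 s


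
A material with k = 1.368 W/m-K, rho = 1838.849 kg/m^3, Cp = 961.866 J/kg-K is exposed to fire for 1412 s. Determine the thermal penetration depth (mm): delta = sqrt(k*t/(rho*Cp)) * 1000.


alpha = 1.368 / (1838.849 * 961.866) = 7.7344e-07 m^2/s
alpha * t = 0.0010921
delta = sqrt(0.0010921) * 1000 = 33.047 mm

33.047 mm


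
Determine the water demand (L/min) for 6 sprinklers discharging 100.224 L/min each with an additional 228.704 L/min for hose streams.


Sprinkler demand = 6 * 100.224 = 601.344 L/min
Total = 601.344 + 228.704 = 830.048 L/min

830.048 L/min


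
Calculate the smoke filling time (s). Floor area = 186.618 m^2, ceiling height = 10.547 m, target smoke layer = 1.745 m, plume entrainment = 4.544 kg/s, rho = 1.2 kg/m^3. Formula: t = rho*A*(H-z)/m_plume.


H - z = 8.802 m
t = 1.2 * 186.618 * 8.802 / 4.544 = 433.79 s

433.79 s


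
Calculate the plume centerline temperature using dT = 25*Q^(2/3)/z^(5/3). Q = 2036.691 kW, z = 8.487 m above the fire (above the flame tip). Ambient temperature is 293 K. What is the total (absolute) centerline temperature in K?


Q^(2/3) = 160.68
z^(5/3) = 35.312
dT = 25 * 160.68 / 35.312 = 113.75 K
T = 293 + 113.75 = 406.75 K

406.75 K


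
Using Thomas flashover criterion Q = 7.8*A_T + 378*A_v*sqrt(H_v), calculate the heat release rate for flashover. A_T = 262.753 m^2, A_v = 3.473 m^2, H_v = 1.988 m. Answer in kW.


7.8*A_T = 2049.5
sqrt(H_v) = 1.4100
378*A_v*sqrt(H_v) = 1851.0
Q = 2049.5 + 1851.0 = 3900.5 kW

3900.5 kW


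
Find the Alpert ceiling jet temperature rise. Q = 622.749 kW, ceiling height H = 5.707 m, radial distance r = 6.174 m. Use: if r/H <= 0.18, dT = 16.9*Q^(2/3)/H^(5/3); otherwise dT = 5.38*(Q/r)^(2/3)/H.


r/H = 6.174 / 5.707 = 1.0818
r/H > 0.18, so dT = 5.38*(Q/r)^(2/3)/H
Q/r = 100.87
(Q/r)^(2/3) = 21.669
dT = 5.38 * 21.669 / 5.707 = 20.427 K

20.427 K


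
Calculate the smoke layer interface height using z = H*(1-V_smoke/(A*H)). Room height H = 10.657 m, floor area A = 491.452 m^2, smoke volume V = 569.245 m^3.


V/(A*H) = 0.10869
1 - 0.10869 = 0.89131
z = 10.657 * 0.89131 = 9.4987 m

9.4987 m


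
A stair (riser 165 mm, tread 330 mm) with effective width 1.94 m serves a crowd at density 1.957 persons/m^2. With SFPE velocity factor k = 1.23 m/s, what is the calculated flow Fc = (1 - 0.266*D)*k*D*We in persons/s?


1 - 0.266*D = 1 - 0.266*1.957 = 0.47944
Fs = 0.47944 * 1.23 * 1.957 = 1.1541 persons/(s*m)
Fc = 1.1541 * 1.94 = 2.2389 persons/s

2.2389 persons/s


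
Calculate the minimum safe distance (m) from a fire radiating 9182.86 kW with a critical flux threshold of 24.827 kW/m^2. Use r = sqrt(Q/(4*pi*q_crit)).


4*pi*q_crit = 311.99
Q/(4*pi*q_crit) = 29.434
r = sqrt(29.434) = 5.4253 m

5.4253 m


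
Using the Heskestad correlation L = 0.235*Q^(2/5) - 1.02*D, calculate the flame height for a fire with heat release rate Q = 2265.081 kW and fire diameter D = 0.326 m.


Q^(2/5) = 21.980
0.235 * Q^(2/5) = 5.1654
1.02 * D = 0.33252
L = 4.8328 m

4.8328 m


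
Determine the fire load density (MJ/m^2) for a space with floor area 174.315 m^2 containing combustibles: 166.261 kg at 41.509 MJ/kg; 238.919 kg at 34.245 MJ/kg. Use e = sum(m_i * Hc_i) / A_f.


Total energy = 166.261*41.509 + 238.919*34.245
= 6901.328 + 8181.781
= 15083.11 MJ
e = 15083.11 / 174.315 = 86.528 MJ/m^2

86.528 MJ/m^2


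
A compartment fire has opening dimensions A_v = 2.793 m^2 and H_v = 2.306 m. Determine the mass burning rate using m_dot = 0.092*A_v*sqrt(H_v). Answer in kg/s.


sqrt(H_v) = 1.5186
m_dot = 0.092 * 2.793 * 1.5186 = 0.39020 kg/s

0.39020 kg/s


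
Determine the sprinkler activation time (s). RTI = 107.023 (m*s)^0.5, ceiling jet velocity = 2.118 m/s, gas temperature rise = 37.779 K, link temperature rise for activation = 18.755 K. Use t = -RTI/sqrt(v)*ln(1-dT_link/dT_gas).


dT_link/dT_gas = 0.49644
ln(1 - 0.49644) = -0.68605
t = -107.023 / sqrt(2.118) * -0.68605 = 50.451 s

50.451 s


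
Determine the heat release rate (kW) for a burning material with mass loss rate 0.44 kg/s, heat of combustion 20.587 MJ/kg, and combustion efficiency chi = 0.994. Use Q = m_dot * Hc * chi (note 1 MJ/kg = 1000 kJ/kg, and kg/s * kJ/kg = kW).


Hc = 20.587 MJ/kg = 20.587 * 1000 kJ/kg = 20587 kJ/kg
Q = 0.44 kg/s * 20587 kJ/kg * 0.994 = 9003.9 kW

9003.9 kW


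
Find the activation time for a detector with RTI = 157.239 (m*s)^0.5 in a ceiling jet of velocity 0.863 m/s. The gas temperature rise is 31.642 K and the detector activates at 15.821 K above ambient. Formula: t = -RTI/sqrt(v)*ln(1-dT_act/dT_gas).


dT_act/dT_gas = 0.5
ln(1 - 0.5) = -0.69315
t = -157.239 / sqrt(0.863) * -0.69315 = 117.32 s

117.32 s


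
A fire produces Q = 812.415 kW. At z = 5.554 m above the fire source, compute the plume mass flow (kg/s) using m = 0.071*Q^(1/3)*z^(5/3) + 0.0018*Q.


Q^(1/3) = 9.3310
z^(5/3) = 17.418
First term = 0.071 * 9.3310 * 17.418 = 11.540
Second term = 0.0018 * 812.415 = 1.4623
m = 13.002 kg/s

13.002 kg/s


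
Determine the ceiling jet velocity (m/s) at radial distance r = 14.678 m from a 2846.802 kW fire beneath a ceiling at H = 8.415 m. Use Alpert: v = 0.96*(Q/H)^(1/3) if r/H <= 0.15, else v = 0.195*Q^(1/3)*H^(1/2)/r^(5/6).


r/H = 14.678 / 8.415 = 1.7443
r/H > 0.15, so v = 0.195*Q^(1/3)*H^(1/2)/r^(5/6)
Q^(1/3) = 14.173
H^(1/2) = 2.9009
r^(5/6) = 9.3804
v = 0.195 * 14.173 * 2.9009 / 9.3804 = 0.85466 m/s

0.85466 m/s


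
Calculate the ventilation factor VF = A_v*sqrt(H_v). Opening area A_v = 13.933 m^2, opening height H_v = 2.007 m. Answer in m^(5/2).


sqrt(H_v) = 1.4167
VF = 13.933 * 1.4167 = 19.739 m^(5/2)

19.739 m^(5/2)


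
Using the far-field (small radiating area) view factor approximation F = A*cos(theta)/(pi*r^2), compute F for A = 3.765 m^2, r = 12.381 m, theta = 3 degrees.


cos(3 deg) = 0.99863
pi*r^2 = 481.57
F = 3.765 * 0.99863 / 481.57 = 0.0078074

0.0078074


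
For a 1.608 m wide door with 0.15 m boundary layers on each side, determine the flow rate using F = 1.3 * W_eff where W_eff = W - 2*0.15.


W_eff = 1.608 - 0.30 = 1.308 m
F = 1.3 * 1.308 = 1.7004 persons/s

1.7004 persons/s


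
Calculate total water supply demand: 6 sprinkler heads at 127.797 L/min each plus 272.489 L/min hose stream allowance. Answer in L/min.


Sprinkler demand = 6 * 127.797 = 766.782 L/min
Total = 766.782 + 272.489 = 1039.271 L/min

1039.271 L/min


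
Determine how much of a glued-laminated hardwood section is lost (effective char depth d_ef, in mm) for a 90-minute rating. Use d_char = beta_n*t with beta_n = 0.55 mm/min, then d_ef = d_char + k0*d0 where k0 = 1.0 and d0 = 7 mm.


d_char = 0.55 * 90 = 49.5 mm
d_ef = 49.5 + 1.0*7 = 56.5 mm

56.5 mm


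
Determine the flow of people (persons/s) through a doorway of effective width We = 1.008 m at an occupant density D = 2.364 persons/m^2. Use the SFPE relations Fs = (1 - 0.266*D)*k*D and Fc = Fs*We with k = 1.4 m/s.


1 - 0.266*D = 1 - 0.266*2.364 = 0.37118
Fs = 0.37118 * 1.4 * 2.364 = 1.2284 persons/(s*m)
Fc = 1.2284 * 1.008 = 1.2383 persons/s

1.2383 persons/s


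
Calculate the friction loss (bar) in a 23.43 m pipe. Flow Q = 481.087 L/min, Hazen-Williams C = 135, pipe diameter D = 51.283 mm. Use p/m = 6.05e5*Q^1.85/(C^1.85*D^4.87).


Q^1.85 = 91646
C^1.85 = 8732.1
D^4.87 = 2.1260e+08
p/m = 0.029866 bar/m
p_total = 0.029866 * 23.43 = 0.69977 bar

0.69977 bar


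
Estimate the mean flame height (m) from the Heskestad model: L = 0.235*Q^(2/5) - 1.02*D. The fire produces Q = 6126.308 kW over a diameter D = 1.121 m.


Q^(2/5) = 32.725
0.235 * Q^(2/5) = 7.6904
1.02 * D = 1.1434
L = 6.5470 m

6.5470 m


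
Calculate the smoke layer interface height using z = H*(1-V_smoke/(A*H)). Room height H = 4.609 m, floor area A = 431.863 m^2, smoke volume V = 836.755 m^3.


V/(A*H) = 0.42038
1 - 0.42038 = 0.57962
z = 4.609 * 0.57962 = 2.6715 m

2.6715 m


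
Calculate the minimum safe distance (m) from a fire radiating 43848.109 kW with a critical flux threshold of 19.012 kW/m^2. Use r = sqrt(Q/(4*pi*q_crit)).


4*pi*q_crit = 238.91
Q/(4*pi*q_crit) = 183.53
r = sqrt(183.53) = 13.547 m

13.547 m


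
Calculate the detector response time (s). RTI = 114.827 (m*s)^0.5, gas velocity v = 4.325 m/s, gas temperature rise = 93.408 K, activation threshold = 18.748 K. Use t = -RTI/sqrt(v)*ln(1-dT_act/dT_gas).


dT_act/dT_gas = 0.20071
ln(1 - 0.20071) = -0.22403
t = -114.827 / sqrt(4.325) * -0.22403 = 12.370 s

12.370 s


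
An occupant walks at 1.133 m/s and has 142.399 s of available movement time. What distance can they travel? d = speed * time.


d = 1.133 * 142.399 = 161.34 m

161.34 m


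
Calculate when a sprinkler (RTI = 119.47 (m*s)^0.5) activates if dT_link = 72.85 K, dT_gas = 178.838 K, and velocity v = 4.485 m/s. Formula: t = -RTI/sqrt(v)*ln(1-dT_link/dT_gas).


dT_link/dT_gas = 0.40735
ln(1 - 0.40735) = -0.52315
t = -119.47 / sqrt(4.485) * -0.52315 = 29.513 s

29.513 s


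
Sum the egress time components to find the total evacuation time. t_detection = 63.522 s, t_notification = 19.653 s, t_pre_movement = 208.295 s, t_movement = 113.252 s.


Total = 63.522 + 19.653 + 208.295 + 113.252 = 404.722 s

404.722 s


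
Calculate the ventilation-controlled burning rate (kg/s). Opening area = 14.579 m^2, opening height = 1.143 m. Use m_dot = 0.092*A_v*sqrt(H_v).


sqrt(H_v) = 1.0691
m_dot = 0.092 * 14.579 * 1.0691 = 1.4340 kg/s

1.4340 kg/s


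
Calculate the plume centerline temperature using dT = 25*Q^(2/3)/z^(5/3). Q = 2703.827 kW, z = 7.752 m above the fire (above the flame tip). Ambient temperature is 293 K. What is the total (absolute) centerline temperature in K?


Q^(2/3) = 194.08
z^(5/3) = 30.364
dT = 25 * 194.08 / 30.364 = 159.80 K
T = 293 + 159.80 = 452.80 K

452.80 K


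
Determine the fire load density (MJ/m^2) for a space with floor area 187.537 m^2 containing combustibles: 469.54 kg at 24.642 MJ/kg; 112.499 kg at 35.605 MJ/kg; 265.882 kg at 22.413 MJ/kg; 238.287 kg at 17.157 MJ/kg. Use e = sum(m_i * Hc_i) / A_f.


Total energy = 469.54*24.642 + 112.499*35.605 + 265.882*22.413 + 238.287*17.157
= 11570.40 + 4005.527 + 5959.213 + 4088.290
= 25623.43 MJ
e = 25623.43 / 187.537 = 136.63 MJ/m^2

136.63 MJ/m^2


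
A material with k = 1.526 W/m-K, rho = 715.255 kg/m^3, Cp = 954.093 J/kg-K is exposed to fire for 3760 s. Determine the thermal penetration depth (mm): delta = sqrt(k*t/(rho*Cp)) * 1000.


alpha = 1.526 / (715.255 * 954.093) = 2.2362e-06 m^2/s
alpha * t = 0.0084080
delta = sqrt(0.0084080) * 1000 = 91.695 mm

91.695 mm


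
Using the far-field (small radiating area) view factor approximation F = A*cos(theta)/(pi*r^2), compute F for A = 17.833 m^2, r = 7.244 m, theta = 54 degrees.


cos(54 deg) = 0.58779
pi*r^2 = 164.86
F = 17.833 * 0.58779 / 164.86 = 0.063582

0.063582


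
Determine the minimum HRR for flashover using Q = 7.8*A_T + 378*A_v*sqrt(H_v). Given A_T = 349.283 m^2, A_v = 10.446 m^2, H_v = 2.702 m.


7.8*A_T = 2724.4
sqrt(H_v) = 1.6438
378*A_v*sqrt(H_v) = 6490.6
Q = 2724.4 + 6490.6 = 9215.0 kW

9215.0 kW


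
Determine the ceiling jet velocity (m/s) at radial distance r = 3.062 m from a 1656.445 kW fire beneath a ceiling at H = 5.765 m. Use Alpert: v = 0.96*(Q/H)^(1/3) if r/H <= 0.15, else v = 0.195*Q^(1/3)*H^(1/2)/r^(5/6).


r/H = 3.062 / 5.765 = 0.53114
r/H > 0.15, so v = 0.195*Q^(1/3)*H^(1/2)/r^(5/6)
Q^(1/3) = 11.832
H^(1/2) = 2.4010
r^(5/6) = 2.5410
v = 0.195 * 11.832 * 2.4010 / 2.5410 = 2.1802 m/s

2.1802 m/s


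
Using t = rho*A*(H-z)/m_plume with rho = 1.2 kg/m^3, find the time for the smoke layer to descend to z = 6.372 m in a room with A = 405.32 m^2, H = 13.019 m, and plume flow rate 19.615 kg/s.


H - z = 6.647 m
t = 1.2 * 405.32 * 6.647 / 19.615 = 164.82 s

164.82 s


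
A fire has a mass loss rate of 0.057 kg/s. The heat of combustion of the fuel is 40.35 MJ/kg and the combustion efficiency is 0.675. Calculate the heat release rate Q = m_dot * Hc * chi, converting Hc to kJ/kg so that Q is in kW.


Hc = 40.35 MJ/kg = 40.35 * 1000 kJ/kg = 40350 kJ/kg
Q = 0.057 kg/s * 40350 kJ/kg * 0.675 = 1552.5 kW

1552.5 kW


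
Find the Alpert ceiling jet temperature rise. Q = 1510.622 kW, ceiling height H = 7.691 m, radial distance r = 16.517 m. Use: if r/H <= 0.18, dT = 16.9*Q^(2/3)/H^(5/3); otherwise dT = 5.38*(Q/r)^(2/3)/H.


r/H = 16.517 / 7.691 = 2.1476
r/H > 0.18, so dT = 5.38*(Q/r)^(2/3)/H
Q/r = 91.459
(Q/r)^(2/3) = 20.299
dT = 5.38 * 20.299 / 7.691 = 14.200 K

14.200 K


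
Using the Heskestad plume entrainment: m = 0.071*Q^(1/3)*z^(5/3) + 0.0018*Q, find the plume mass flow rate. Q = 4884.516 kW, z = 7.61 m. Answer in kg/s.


Q^(1/3) = 16.967
z^(5/3) = 29.442
First term = 0.071 * 16.967 * 29.442 = 35.468
Second term = 0.0018 * 4884.516 = 8.7921
m = 44.260 kg/s

44.260 kg/s


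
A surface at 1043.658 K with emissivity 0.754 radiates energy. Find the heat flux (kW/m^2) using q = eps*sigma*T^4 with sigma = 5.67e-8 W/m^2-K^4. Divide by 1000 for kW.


T^4 = 1.1864e+12
q = 0.754 * 5.67e-8 * 1.1864e+12 / 1000 = 50.721 kW/m^2

50.721 kW/m^2


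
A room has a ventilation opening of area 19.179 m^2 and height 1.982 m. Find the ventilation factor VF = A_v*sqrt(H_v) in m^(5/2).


sqrt(H_v) = 1.4078
VF = 19.179 * 1.4078 = 27.001 m^(5/2)

27.001 m^(5/2)


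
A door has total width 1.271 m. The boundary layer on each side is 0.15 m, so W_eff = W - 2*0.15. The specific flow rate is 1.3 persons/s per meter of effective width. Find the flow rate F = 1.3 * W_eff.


W_eff = 1.271 - 0.30 = 0.971 m
F = 1.3 * 0.971 = 1.2623 persons/s

1.2623 persons/s


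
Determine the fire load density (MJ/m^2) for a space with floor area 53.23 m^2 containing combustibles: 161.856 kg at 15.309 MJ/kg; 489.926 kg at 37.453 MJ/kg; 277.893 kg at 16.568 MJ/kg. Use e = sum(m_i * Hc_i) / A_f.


Total energy = 161.856*15.309 + 489.926*37.453 + 277.893*16.568
= 2477.854 + 18349.20 + 4604.131
= 25431.18 MJ
e = 25431.18 / 53.23 = 477.76 MJ/m^2

477.76 MJ/m^2


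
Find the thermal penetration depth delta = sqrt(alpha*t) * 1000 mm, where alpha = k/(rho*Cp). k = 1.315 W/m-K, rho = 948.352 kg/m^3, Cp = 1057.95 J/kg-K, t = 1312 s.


alpha = 1.315 / (948.352 * 1057.95) = 1.3107e-06 m^2/s
alpha * t = 0.0017196
delta = sqrt(0.0017196) * 1000 = 41.468 mm

41.468 mm


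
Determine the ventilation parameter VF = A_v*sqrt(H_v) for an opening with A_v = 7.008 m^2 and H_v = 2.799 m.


sqrt(H_v) = 1.6730
VF = 7.008 * 1.6730 = 11.725 m^(5/2)

11.725 m^(5/2)


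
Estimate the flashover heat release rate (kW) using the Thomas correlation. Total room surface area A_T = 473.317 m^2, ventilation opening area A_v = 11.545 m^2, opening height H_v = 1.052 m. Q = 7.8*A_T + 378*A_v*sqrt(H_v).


7.8*A_T = 3691.9
sqrt(H_v) = 1.0257
378*A_v*sqrt(H_v) = 4476.0
Q = 3691.9 + 4476.0 = 8167.9 kW

8167.9 kW


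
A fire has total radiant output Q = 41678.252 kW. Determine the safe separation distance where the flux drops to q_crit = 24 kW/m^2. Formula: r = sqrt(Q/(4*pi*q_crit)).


4*pi*q_crit = 301.59
Q/(4*pi*q_crit) = 138.19
r = sqrt(138.19) = 11.756 m

11.756 m


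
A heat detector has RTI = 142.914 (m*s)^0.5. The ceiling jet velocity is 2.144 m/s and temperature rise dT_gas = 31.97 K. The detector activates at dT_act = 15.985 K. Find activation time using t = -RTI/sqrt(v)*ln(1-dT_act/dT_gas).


dT_act/dT_gas = 0.5
ln(1 - 0.5) = -0.69315
t = -142.914 / sqrt(2.144) * -0.69315 = 67.653 s

67.653 s


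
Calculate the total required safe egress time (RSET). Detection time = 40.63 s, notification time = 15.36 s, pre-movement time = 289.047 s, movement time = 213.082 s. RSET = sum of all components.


Total = 40.63 + 15.36 + 289.047 + 213.082 = 558.119 s

558.119 s


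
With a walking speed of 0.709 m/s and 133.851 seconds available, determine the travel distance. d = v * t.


d = 0.709 * 133.851 = 94.900 m

94.900 m


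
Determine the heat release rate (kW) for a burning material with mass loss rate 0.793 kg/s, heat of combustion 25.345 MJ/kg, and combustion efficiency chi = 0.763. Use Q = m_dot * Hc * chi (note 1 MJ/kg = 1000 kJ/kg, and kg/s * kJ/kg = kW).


Hc = 25.345 MJ/kg = 25.345 * 1000 kJ/kg = 25345 kJ/kg
Q = 0.793 kg/s * 25345 kJ/kg * 0.763 = 15335 kW

15335 kW


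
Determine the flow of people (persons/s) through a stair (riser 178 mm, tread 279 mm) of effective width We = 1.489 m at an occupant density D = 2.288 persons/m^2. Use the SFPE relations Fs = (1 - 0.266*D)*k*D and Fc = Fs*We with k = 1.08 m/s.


1 - 0.266*D = 1 - 0.266*2.288 = 0.39139
Fs = 0.39139 * 1.08 * 2.288 = 0.96715 persons/(s*m)
Fc = 0.96715 * 1.489 = 1.4401 persons/s

1.4401 persons/s
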